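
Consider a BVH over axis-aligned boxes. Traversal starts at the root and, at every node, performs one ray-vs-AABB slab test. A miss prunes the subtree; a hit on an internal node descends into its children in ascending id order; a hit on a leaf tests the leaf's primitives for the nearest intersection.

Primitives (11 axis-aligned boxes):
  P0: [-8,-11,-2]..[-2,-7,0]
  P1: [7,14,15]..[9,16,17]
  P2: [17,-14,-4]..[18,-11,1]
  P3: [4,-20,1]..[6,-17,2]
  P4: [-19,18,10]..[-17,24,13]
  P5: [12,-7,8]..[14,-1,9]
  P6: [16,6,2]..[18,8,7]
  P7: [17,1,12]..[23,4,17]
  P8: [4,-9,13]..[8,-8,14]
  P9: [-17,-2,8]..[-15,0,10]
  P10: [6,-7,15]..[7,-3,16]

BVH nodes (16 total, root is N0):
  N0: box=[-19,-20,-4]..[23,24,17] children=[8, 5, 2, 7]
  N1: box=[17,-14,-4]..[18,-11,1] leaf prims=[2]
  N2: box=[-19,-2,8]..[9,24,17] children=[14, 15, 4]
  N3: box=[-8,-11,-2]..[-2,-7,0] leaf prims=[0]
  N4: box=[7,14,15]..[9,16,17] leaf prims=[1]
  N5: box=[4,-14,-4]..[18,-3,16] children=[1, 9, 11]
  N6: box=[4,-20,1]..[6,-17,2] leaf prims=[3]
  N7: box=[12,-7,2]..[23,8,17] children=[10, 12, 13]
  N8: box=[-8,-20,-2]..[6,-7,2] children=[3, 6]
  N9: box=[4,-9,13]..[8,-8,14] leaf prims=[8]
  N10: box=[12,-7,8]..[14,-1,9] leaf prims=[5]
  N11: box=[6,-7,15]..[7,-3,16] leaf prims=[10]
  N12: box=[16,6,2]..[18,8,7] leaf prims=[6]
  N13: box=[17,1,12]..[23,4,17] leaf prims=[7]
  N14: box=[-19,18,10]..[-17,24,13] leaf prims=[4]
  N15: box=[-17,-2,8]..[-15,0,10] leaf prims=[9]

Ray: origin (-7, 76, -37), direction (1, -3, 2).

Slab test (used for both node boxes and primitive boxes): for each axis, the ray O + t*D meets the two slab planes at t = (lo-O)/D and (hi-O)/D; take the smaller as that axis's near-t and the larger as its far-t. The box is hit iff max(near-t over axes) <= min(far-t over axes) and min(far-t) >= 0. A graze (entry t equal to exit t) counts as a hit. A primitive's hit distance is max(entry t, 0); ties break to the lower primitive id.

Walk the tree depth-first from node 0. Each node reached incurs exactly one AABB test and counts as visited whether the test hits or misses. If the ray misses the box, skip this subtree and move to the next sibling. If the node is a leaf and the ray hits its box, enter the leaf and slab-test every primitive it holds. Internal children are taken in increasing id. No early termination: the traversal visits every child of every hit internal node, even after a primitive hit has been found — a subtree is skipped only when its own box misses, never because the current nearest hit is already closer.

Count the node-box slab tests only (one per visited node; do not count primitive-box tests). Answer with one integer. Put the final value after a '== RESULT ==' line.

Trace the traversal:
N0 x:[-12,30] y:[52/3,32] z:[33/2,27] -> hit [52/3,27], descend [2, 5, 7, 8]
  N2 x:[-12,16] y:[52/3,26] z:[45/2,27] -> miss, prune
  N5 x:[11,25] y:[79/3,30] z:[33/2,53/2] -> miss, prune
  N7 x:[19,30] y:[68/3,83/3] z:[39/2,27] -> hit [68/3,27], descend [10, 12, 13]
    N10 x:[19,21] y:[77/3,83/3] z:[45/2,23] -> miss, prune
    N12 x:[23,25] y:[68/3,70/3] z:[39/2,22] -> miss, prune
    N13 x:[24,30] y:[24,25] z:[49/2,27] -> hit [49/2,25] leaf, test {P7@t=49/2}
  N8 x:[-1,13] y:[83/3,32] z:[35/2,39/2] -> miss, prune

order=[0, 2, 5, 7, 10, 12, 13, 8]  |boxes|=8  |leaves|=1  hit=P7

== RESULT ==
8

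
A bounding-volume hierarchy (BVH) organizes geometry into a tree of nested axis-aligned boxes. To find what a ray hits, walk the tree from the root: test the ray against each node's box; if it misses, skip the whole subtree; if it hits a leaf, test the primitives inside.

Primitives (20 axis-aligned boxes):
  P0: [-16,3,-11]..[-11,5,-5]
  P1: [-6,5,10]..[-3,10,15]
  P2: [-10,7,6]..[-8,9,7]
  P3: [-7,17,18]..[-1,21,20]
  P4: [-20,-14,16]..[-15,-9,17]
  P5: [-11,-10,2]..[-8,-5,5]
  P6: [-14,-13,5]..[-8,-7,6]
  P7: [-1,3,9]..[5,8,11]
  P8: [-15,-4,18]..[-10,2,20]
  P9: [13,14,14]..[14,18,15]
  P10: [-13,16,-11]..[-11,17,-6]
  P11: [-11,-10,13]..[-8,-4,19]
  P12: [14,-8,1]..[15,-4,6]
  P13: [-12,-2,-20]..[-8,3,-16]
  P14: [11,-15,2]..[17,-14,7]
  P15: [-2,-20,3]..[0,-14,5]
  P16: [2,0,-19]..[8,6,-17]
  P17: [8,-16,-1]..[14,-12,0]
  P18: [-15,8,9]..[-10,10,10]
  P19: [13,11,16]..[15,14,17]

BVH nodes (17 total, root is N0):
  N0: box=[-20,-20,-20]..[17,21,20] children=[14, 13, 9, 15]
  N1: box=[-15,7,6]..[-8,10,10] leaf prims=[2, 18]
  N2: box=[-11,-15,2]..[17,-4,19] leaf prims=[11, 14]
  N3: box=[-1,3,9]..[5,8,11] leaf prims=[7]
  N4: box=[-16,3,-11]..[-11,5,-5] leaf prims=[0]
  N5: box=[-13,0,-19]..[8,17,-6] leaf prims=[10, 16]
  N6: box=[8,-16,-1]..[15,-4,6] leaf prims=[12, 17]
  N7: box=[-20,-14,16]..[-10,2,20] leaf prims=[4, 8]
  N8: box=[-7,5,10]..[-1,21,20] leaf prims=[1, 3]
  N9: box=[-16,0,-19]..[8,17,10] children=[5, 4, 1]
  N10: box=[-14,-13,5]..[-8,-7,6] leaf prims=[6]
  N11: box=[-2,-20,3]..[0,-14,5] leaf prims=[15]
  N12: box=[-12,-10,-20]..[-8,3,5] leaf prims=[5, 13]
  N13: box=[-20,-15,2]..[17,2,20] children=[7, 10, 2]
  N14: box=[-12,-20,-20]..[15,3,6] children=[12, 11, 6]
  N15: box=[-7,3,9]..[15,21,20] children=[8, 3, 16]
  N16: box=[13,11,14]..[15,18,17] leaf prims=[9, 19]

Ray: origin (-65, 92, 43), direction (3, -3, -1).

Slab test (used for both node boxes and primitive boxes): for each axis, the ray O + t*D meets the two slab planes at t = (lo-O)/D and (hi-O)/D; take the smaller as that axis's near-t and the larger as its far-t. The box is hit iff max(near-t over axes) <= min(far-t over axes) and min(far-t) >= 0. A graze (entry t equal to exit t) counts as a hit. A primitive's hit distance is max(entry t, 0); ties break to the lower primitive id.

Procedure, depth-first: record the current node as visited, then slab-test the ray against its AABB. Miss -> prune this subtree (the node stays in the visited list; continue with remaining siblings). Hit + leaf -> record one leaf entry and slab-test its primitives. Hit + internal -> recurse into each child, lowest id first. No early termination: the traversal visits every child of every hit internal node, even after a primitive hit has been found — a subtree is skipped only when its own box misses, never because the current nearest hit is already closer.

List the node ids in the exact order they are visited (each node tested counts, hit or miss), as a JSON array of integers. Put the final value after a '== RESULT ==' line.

Traverse from the root:
N0 x:[15,82/3] y:[71/3,112/3] z:[23,63] -> hit [71/3,82/3], descend [9, 13, 14, 15]
  N9 x:[49/3,73/3] y:[25,92/3] z:[33,62] -> miss, prune
  N13 x:[15,82/3] y:[30,107/3] z:[23,41] -> miss, prune
  N14 x:[53/3,80/3] y:[89/3,112/3] z:[37,63] -> miss, prune
  N15 x:[58/3,80/3] y:[71/3,89/3] z:[23,34] -> hit [71/3,80/3], descend [3, 8, 16]
    N3 x:[64/3,70/3] y:[28,89/3] z:[32,34] -> miss, prune
    N8 x:[58/3,64/3] y:[71/3,29] z:[23,33] -> miss, prune
    N16 x:[26,80/3] y:[74/3,27] z:[26,29] -> hit [26,80/3] leaf, test {P9(miss), P19@t=26}

order=[0, 9, 13, 14, 15, 3, 8, 16]  |boxes|=8  |leaves|=1  hit=P19

== RESULT ==
[0, 9, 13, 14, 15, 3, 8, 16]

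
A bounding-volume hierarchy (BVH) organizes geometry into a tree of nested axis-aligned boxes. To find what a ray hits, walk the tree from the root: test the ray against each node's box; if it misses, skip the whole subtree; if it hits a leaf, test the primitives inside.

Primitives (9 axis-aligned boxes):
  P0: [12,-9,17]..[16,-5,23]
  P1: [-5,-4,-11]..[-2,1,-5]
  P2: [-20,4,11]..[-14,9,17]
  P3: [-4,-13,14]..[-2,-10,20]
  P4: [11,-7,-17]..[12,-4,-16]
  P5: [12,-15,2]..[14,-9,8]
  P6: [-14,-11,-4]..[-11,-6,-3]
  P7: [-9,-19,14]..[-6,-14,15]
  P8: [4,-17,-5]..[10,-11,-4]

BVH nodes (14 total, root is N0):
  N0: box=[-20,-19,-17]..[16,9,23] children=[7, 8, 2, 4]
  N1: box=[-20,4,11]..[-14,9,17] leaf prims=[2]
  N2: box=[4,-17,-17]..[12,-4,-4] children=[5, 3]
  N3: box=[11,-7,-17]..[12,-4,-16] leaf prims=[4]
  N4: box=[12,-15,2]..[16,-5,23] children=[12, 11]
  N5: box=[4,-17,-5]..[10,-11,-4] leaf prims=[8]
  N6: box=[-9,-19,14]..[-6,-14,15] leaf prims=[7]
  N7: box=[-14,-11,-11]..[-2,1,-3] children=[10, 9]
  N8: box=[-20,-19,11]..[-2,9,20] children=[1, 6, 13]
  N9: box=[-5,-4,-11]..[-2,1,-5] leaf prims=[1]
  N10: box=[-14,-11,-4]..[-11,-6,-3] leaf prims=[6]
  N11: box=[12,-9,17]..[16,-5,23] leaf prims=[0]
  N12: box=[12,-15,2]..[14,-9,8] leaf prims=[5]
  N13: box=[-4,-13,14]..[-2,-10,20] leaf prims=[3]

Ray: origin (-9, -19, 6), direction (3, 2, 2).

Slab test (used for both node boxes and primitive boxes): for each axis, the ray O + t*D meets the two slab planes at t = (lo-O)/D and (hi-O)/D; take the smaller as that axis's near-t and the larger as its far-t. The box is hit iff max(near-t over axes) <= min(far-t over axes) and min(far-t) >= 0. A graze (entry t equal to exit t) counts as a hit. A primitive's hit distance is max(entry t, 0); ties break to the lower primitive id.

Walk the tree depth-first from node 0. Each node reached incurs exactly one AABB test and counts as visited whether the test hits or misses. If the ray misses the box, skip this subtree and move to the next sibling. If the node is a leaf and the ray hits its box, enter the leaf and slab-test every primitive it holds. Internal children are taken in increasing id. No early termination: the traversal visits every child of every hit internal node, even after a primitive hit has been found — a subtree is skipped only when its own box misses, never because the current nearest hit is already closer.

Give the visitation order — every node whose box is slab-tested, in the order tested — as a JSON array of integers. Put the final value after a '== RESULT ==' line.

Traverse from the root:
N0 x:[-11/3,25/3] y:[0,14] z:[-23/2,17/2] -> hit [0,25/3], descend [2, 4, 7, 8]
  N2 x:[13/3,7] y:[1,15/2] z:[-23/2,-5] -> miss, prune
  N4 x:[7,25/3] y:[2,7] z:[-2,17/2] -> hit [7,7], descend [11, 12]
    N11 x:[7,25/3] y:[5,7] z:[11/2,17/2] -> hit [7,7] leaf, test {P0@t=7}
    N12 x:[7,23/3] y:[2,5] z:[-2,1] -> miss, prune
  N7 x:[-5/3,7/3] y:[4,10] z:[-17/2,-9/2] -> miss, prune
  N8 x:[-11/3,7/3] y:[0,14] z:[5/2,7] -> miss, prune

order=[0, 2, 4, 11, 12, 7, 8]  |boxes|=7  |leaves|=1  hit=P0

== RESULT ==
[0, 2, 4, 11, 12, 7, 8]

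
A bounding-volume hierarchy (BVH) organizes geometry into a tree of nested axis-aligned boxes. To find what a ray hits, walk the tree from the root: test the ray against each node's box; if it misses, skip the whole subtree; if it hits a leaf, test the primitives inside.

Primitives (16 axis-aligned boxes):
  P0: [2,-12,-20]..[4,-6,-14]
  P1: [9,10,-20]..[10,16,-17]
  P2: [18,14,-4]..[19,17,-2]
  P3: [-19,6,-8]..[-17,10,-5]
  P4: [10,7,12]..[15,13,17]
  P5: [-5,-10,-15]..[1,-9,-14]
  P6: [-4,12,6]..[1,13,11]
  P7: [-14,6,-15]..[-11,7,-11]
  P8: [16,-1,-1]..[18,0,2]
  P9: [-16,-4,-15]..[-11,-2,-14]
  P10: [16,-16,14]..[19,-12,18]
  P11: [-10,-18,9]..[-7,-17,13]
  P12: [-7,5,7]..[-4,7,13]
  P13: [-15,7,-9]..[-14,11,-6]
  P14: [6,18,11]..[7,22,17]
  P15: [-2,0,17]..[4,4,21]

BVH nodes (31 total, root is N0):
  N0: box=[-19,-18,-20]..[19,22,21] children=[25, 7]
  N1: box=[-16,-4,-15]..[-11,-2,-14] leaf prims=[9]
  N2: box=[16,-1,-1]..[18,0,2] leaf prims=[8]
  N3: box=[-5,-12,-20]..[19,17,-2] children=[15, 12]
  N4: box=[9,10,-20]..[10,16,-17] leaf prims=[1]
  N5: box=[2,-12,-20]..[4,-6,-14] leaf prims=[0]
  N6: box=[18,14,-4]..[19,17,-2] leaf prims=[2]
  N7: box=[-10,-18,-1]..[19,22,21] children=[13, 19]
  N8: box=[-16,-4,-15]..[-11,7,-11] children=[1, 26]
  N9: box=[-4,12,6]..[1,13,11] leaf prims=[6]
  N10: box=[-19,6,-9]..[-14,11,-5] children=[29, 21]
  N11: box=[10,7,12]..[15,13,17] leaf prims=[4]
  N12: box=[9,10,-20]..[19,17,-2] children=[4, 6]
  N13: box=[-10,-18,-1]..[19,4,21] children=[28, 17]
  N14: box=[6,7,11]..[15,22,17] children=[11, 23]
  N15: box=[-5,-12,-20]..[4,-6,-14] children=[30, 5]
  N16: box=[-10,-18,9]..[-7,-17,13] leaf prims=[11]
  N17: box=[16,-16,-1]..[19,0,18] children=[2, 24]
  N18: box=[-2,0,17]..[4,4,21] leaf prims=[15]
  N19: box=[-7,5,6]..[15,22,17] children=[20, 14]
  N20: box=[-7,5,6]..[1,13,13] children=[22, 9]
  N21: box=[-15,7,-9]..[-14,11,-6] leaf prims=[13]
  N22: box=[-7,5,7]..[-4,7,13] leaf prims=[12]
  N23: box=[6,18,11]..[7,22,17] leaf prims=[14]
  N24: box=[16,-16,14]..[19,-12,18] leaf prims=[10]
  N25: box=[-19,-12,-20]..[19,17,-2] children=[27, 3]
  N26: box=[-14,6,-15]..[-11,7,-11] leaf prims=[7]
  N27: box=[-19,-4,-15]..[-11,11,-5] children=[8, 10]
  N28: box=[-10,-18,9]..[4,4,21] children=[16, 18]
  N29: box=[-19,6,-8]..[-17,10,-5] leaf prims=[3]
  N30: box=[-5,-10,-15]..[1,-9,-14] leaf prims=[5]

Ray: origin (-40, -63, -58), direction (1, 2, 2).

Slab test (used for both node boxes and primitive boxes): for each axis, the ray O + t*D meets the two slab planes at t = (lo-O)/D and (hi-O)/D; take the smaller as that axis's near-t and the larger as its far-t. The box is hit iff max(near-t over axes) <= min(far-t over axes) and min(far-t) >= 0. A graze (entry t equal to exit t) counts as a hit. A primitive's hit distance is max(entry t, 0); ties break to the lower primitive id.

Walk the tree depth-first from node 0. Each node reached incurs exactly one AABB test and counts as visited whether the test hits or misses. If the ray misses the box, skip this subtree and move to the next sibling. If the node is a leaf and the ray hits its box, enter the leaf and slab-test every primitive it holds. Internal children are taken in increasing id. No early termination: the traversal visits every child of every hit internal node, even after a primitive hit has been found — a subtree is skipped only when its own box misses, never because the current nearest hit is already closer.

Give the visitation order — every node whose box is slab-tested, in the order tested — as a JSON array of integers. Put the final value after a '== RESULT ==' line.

Walk:
N0 x:[21,59] y:[45/2,85/2] z:[19,79/2] -> hit [45/2,79/2], descend [7, 25]
  N7 x:[30,59] y:[45/2,85/2] z:[57/2,79/2] -> hit [30,79/2], descend [13, 19]
    N13 x:[30,59] y:[45/2,67/2] z:[57/2,79/2] -> hit [30,67/2], descend [17, 28]
      N17 x:[56,59] y:[47/2,63/2] z:[57/2,38] -> miss, prune
      N28 x:[30,44] y:[45/2,67/2] z:[67/2,79/2] -> hit [67/2,67/2], descend [16, 18]
        N16 x:[30,33] y:[45/2,23] z:[67/2,71/2] -> miss, prune
        N18 x:[38,44] y:[63/2,67/2] z:[75/2,79/2] -> miss, prune
    N19 x:[33,55] y:[34,85/2] z:[32,75/2] -> hit [34,75/2], descend [14, 20]
      N14 x:[46,55] y:[35,85/2] z:[69/2,75/2] -> miss, prune
      N20 x:[33,41] y:[34,38] z:[32,71/2] -> hit [34,71/2], descend [9, 22]
        N9 x:[36,41] y:[75/2,38] z:[32,69/2] -> miss, prune
        N22 x:[33,36] y:[34,35] z:[65/2,71/2] -> hit [34,35] leaf, test {P12@t=34}
  N25 x:[21,59] y:[51/2,40] z:[19,28] -> hit [51/2,28], descend [3, 27]
    N3 x:[35,59] y:[51/2,40] z:[19,28] -> miss, prune
    N27 x:[21,29] y:[59/2,37] z:[43/2,53/2] -> miss, prune

order=[0, 7, 13, 17, 28, 16, 18, 19, 14, 20, 9, 22, 25, 3, 27]  |boxes|=15  |leaves|=1  hit=P12

== RESULT ==
[0, 7, 13, 17, 28, 16, 18, 19, 14, 20, 9, 22, 25, 3, 27]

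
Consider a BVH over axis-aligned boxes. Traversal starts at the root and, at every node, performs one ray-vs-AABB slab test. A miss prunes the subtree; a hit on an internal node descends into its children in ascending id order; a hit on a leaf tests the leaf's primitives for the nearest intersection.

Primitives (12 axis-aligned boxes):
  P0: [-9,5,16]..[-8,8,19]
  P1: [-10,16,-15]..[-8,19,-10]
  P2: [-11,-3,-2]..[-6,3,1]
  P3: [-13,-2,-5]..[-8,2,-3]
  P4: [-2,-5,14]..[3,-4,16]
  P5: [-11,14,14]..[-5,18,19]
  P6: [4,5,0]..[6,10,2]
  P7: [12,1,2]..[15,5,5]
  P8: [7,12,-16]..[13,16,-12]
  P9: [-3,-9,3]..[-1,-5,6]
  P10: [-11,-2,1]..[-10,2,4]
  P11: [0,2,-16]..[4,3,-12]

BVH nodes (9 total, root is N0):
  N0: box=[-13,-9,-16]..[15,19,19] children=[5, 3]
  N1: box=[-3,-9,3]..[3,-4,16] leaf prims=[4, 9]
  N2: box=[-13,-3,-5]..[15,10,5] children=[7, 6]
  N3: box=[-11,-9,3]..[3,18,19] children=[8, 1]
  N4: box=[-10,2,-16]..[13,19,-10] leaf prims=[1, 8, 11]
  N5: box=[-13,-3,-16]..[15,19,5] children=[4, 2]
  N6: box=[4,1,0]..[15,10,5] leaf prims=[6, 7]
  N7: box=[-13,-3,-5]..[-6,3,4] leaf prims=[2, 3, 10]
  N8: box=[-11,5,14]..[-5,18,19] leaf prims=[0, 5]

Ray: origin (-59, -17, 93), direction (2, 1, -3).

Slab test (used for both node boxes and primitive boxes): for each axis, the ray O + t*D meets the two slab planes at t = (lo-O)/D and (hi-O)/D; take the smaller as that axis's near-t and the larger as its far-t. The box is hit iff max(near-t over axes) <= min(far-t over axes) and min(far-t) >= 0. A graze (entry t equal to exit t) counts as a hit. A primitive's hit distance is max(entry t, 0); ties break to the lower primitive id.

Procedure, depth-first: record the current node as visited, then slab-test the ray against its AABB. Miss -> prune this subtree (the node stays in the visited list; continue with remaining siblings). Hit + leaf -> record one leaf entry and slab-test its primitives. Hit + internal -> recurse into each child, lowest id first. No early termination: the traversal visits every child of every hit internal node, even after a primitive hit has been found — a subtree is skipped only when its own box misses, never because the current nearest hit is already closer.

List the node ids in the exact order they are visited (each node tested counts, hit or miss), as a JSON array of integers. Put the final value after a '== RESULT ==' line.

Traverse from the root:
N0 x:[23,37] y:[8,36] z:[74/3,109/3] -> hit [74/3,36], descend [3, 5]
  N3 x:[24,31] y:[8,35] z:[74/3,30] -> hit [74/3,30], descend [1, 8]
    N1 x:[28,31] y:[8,13] z:[77/3,30] -> miss, prune
    N8 x:[24,27] y:[22,35] z:[74/3,79/3] -> hit [74/3,79/3] leaf, test {P0@t=25, P5(miss)}
  N5 x:[23,37] y:[14,36] z:[88/3,109/3] -> hit [88/3,36], descend [2, 4]
    N2 x:[23,37] y:[14,27] z:[88/3,98/3] -> miss, prune
    N4 x:[49/2,36] y:[19,36] z:[103/3,109/3] -> hit [103/3,36] leaf, test {P1(miss), P8(miss), P11(miss)}

Visited [0, 3, 1, 8, 5, 2, 4]. Tests: 7 box, 2 leaf. Nearest: P0.

== RESULT ==
[0, 3, 1, 8, 5, 2, 4]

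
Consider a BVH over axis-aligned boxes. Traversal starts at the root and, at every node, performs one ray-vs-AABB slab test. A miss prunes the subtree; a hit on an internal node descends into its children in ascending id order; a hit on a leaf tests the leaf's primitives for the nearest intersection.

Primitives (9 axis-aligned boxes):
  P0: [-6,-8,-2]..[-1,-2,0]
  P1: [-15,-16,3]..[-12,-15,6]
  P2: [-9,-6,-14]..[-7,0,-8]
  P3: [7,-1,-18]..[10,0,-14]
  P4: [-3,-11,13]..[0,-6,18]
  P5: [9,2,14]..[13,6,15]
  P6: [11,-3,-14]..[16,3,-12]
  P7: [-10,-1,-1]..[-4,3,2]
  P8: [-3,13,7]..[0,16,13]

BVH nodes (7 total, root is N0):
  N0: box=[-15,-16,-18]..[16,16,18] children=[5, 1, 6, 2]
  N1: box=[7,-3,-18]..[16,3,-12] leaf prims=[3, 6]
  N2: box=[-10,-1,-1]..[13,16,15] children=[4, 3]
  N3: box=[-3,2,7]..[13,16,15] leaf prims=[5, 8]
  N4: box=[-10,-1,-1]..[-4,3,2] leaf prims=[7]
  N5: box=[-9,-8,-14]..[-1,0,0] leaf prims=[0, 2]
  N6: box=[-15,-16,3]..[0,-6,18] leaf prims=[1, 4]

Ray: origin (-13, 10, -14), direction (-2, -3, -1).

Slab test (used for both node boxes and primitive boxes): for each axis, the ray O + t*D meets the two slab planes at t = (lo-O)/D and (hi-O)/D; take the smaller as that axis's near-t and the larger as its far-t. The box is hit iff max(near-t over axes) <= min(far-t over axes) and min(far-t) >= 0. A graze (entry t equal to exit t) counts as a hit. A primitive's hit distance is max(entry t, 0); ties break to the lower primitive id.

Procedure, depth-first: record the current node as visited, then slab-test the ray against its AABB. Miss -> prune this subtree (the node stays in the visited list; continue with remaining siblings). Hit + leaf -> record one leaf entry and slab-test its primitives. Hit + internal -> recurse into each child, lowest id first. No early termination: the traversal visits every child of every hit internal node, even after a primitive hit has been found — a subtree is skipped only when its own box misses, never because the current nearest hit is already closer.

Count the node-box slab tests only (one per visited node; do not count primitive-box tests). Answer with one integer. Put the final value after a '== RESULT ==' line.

Trace the traversal:
N0 x:[-29/2,1] y:[-2,26/3] z:[-32,4] -> hit [-2,1], descend [1, 2, 5, 6]
  N1 x:[-29/2,-10] y:[7/3,13/3] z:[-2,4] -> miss, prune
  N2 x:[-13,-3/2] y:[-2,11/3] z:[-29,-13] -> miss, prune
  N5 x:[-6,-2] y:[10/3,6] z:[-14,0] -> miss, prune
  N6 x:[-13/2,1] y:[16/3,26/3] z:[-32,-17] -> miss, prune

Visited [0, 1, 2, 5, 6]. Tests: 5 box, 0 leaf. Nearest: miss.

== RESULT ==
5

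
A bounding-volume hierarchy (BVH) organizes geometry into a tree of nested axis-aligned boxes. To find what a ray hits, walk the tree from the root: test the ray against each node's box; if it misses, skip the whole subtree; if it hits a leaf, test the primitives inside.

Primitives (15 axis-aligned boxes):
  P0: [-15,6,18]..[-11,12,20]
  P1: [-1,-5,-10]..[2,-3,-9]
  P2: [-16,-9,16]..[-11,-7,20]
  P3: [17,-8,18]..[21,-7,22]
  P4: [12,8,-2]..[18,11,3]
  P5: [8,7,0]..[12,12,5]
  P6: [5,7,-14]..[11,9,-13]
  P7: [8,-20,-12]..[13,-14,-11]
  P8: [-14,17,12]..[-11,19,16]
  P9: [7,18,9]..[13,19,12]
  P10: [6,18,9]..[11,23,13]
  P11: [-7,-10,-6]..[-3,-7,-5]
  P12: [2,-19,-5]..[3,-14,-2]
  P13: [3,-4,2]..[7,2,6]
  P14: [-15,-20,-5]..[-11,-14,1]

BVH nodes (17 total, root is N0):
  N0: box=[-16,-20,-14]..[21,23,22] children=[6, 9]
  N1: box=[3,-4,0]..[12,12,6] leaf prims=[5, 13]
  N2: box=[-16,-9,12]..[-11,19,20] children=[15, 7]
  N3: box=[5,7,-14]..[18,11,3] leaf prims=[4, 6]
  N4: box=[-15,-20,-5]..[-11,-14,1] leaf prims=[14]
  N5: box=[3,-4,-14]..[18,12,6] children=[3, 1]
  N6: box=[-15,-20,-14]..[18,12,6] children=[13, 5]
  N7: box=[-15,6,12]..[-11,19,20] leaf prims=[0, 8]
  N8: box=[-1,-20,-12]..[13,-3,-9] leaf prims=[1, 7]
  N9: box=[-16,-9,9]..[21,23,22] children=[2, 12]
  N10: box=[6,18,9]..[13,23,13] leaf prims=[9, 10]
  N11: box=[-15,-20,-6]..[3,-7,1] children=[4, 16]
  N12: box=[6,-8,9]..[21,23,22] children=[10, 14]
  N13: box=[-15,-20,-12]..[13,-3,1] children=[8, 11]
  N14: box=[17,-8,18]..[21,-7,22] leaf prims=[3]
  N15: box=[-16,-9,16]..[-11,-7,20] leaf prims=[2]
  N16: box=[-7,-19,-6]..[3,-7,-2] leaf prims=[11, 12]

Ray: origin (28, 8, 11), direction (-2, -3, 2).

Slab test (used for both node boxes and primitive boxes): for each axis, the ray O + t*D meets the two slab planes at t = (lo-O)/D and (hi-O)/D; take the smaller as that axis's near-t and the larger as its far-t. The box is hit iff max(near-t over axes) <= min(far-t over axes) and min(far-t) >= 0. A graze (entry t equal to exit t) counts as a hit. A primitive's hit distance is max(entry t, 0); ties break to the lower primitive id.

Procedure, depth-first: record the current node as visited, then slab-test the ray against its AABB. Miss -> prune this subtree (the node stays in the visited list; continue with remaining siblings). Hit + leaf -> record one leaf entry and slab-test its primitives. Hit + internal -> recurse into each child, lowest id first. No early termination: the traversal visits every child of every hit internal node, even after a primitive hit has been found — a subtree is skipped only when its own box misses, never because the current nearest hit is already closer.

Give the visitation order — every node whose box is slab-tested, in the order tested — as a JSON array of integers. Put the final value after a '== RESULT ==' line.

Walk:
N0 x:[7/2,22] y:[-5,28/3] z:[-25/2,11/2] -> hit [7/2,11/2], descend [6, 9]
  N6 x:[5,43/2] y:[-4/3,28/3] z:[-25/2,-5/2] -> miss, prune
  N9 x:[7/2,22] y:[-5,17/3] z:[-1,11/2] -> hit [7/2,11/2], descend [2, 12]
    N2 x:[39/2,22] y:[-11/3,17/3] z:[1/2,9/2] -> miss, prune
    N12 x:[7/2,11] y:[-5,16/3] z:[-1,11/2] -> hit [7/2,16/3], descend [10, 14]
      N10 x:[15/2,11] y:[-5,-10/3] z:[-1,1] -> miss, prune
      N14 x:[7/2,11/2] y:[5,16/3] z:[7/2,11/2] -> hit [5,16/3] leaf, test {P3@t=5}

Visited [0, 6, 9, 2, 12, 10, 14]. Tests: 7 box, 1 leaf. Nearest: P3.

== RESULT ==
[0, 6, 9, 2, 12, 10, 14]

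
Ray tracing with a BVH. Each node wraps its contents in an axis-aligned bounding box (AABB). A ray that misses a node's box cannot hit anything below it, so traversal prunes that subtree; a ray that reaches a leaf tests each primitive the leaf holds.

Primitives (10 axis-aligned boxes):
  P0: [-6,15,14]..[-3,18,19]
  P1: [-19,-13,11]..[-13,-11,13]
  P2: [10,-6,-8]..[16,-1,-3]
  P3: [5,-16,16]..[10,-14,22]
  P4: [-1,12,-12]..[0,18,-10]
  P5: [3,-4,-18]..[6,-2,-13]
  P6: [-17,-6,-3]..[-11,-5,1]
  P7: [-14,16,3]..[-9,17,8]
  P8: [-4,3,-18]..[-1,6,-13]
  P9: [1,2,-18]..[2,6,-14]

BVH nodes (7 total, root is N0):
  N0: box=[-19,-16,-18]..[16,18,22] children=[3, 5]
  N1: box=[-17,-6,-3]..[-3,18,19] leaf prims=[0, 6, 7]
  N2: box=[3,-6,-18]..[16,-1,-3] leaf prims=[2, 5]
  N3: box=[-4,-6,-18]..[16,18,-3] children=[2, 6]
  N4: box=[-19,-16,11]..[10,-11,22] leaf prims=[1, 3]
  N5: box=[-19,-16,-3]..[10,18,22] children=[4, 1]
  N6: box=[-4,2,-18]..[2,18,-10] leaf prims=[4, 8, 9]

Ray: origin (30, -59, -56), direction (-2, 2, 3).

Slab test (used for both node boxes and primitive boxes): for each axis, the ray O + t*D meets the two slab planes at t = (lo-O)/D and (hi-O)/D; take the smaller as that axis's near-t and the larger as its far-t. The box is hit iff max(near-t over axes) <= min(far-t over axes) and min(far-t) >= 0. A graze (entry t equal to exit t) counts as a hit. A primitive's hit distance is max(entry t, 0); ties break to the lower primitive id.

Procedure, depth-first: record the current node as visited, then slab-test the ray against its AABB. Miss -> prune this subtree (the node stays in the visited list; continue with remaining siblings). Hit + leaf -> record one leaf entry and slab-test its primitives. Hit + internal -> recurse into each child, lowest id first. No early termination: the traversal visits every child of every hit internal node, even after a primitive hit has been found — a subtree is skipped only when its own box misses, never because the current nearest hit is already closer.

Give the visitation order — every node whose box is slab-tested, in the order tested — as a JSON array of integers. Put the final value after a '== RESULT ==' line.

Walk:
N0 x:[7,49/2] y:[43/2,77/2] z:[38/3,26] -> hit [43/2,49/2], descend [3, 5]
  N3 x:[7,17] y:[53/2,77/2] z:[38/3,53/3] -> miss, prune
  N5 x:[10,49/2] y:[43/2,77/2] z:[53/3,26] -> hit [43/2,49/2], descend [1, 4]
    N1 x:[33/2,47/2] y:[53/2,77/2] z:[53/3,25] -> miss, prune
    N4 x:[10,49/2] y:[43/2,24] z:[67/3,26] -> hit [67/3,24] leaf, test {P1@t=23, P3(miss)}

Summary -> nodes [0, 3, 5, 1, 4]; box-tests=5; leaf-entries=1; first=P1

== RESULT ==
[0, 3, 5, 1, 4]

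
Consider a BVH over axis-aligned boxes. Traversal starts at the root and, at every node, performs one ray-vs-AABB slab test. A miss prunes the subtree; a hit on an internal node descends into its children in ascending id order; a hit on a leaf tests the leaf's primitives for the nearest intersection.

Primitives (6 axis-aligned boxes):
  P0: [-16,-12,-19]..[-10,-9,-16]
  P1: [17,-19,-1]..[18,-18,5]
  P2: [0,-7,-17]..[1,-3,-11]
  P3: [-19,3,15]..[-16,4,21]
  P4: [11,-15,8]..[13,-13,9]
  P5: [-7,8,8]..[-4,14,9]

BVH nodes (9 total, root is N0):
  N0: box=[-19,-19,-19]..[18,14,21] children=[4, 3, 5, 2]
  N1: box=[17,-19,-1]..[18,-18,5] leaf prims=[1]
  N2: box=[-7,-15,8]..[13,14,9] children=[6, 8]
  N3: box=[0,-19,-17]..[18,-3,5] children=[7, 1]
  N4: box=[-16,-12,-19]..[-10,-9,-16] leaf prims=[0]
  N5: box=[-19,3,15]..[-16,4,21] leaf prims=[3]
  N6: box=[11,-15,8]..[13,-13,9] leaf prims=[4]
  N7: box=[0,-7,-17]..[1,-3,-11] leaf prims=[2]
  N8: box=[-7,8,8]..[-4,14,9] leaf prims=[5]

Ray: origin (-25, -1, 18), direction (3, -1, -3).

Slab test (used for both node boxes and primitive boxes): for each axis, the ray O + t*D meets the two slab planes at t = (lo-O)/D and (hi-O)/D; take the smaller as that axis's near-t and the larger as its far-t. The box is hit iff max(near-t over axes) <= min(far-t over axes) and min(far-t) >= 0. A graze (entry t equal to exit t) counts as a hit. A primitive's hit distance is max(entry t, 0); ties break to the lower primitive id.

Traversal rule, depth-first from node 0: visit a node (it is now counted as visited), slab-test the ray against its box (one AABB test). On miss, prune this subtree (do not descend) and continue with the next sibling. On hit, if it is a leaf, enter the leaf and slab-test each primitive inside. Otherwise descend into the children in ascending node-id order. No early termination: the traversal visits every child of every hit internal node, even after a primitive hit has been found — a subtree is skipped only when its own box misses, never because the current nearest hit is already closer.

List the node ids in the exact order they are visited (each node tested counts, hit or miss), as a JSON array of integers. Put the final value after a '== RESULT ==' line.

Trace the traversal:
N0 x:[2,43/3] y:[-15,18] z:[-1,37/3] -> hit [2,37/3], descend [2, 3, 4, 5]
  N2 x:[6,38/3] y:[-15,14] z:[3,10/3] -> miss, prune
  N3 x:[25/3,43/3] y:[2,18] z:[13/3,35/3] -> hit [25/3,35/3], descend [1, 7]
    N1 x:[14,43/3] y:[17,18] z:[13/3,19/3] -> miss, prune
    N7 x:[25/3,26/3] y:[2,6] z:[29/3,35/3] -> miss, prune
  N4 x:[3,5] y:[8,11] z:[34/3,37/3] -> miss, prune
  N5 x:[2,3] y:[-5,-4] z:[-1,1] -> miss, prune

order=[0, 2, 3, 1, 7, 4, 5]  |boxes|=7  |leaves|=0  hit=miss

== RESULT ==
[0, 2, 3, 1, 7, 4, 5]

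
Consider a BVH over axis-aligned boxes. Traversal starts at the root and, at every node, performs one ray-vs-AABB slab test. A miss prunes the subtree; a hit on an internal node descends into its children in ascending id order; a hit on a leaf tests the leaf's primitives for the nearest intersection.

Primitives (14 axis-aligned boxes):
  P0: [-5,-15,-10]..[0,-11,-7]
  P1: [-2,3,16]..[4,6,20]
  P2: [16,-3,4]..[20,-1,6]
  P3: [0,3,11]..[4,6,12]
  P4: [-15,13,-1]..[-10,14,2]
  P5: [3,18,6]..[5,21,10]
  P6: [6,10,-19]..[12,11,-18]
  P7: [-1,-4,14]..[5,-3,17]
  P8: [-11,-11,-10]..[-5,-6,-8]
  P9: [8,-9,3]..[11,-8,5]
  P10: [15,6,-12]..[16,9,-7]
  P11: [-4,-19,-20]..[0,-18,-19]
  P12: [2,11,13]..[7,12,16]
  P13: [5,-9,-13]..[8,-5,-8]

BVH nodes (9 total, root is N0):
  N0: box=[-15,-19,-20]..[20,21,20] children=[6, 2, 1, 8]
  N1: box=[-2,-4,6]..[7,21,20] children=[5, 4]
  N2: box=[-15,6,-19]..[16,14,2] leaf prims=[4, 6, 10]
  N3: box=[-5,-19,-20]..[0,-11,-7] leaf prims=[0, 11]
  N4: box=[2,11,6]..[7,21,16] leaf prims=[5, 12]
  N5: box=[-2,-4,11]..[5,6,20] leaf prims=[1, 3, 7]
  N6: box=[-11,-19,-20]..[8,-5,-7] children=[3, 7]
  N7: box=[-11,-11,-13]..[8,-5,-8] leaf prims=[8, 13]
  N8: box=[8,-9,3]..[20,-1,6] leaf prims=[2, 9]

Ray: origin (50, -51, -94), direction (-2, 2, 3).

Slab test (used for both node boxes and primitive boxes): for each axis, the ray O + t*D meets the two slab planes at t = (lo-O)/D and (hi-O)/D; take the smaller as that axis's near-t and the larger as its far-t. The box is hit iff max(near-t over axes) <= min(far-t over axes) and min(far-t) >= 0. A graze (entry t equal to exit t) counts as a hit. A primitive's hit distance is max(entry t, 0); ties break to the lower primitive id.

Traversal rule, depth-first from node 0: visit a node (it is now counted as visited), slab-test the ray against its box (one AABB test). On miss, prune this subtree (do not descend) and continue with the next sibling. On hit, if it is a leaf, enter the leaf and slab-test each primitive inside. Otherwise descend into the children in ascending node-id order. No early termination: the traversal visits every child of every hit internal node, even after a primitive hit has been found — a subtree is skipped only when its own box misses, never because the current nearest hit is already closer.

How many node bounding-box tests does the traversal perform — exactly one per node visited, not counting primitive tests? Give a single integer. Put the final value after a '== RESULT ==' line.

Walk:
N0 x:[15,65/2] y:[16,36] z:[74/3,38] -> hit [74/3,65/2], descend [1, 2, 6, 8]
  N1 x:[43/2,26] y:[47/2,36] z:[100/3,38] -> miss, prune
  N2 x:[17,65/2] y:[57/2,65/2] z:[25,32] -> hit [57/2,32] leaf, test {P4@t=32, P6(miss), P10(miss)}
  N6 x:[21,61/2] y:[16,23] z:[74/3,29] -> miss, prune
  N8 x:[15,21] y:[21,25] z:[97/3,100/3] -> miss, prune

5 AABB tests over nodes [0, 1, 2, 6, 8]; 1 leaf entered; closest P4.

== RESULT ==
5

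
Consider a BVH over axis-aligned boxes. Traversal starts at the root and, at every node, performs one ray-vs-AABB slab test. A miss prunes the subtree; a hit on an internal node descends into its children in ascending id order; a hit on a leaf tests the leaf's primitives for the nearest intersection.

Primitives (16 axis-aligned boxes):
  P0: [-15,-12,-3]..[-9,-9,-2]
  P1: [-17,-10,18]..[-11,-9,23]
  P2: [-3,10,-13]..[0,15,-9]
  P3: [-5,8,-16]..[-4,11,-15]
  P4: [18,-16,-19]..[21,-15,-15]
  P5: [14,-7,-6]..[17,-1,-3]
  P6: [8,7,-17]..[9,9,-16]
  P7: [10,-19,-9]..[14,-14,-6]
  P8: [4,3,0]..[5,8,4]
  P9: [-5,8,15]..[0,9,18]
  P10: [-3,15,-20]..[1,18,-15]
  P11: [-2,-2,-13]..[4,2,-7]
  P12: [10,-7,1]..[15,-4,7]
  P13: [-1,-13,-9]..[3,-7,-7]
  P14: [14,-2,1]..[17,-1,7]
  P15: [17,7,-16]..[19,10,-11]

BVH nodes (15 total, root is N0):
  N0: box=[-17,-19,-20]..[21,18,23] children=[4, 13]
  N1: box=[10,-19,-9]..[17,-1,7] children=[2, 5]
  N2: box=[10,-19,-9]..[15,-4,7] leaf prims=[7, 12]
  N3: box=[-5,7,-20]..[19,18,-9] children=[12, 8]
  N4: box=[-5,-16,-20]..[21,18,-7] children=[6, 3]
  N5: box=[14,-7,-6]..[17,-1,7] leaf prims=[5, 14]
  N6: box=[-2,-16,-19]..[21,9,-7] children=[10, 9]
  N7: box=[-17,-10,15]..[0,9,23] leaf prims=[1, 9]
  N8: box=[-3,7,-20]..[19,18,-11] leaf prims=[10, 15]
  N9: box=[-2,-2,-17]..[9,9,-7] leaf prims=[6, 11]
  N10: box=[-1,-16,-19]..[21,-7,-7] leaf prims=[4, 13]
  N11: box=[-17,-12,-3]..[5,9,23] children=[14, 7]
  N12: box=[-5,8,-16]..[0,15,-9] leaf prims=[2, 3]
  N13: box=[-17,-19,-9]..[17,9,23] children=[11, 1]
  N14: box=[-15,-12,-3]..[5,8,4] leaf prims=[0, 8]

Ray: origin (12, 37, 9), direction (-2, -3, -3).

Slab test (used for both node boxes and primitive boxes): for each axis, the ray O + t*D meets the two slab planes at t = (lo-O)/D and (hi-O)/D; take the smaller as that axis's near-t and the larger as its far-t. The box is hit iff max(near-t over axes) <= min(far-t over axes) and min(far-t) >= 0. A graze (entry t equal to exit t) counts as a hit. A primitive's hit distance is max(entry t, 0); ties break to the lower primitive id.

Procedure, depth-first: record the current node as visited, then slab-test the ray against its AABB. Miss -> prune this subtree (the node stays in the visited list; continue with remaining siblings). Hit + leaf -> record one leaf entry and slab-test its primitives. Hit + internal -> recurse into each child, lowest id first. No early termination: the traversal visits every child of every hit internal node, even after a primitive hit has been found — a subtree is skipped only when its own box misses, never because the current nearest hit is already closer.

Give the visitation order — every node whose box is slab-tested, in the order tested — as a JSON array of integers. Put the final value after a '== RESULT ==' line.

Trace the traversal:
N0 x:[-9/2,29/2] y:[19/3,56/3] z:[-14/3,29/3] -> hit [19/3,29/3], descend [4, 13]
  N4 x:[-9/2,17/2] y:[19/3,53/3] z:[16/3,29/3] -> hit [19/3,17/2], descend [3, 6]
    N3 x:[-7/2,17/2] y:[19/3,10] z:[6,29/3] -> hit [19/3,17/2], descend [8, 12]
      N8 x:[-7/2,15/2] y:[19/3,10] z:[20/3,29/3] -> hit [20/3,15/2] leaf, test {P10(miss), P15(miss)}
      N12 x:[6,17/2] y:[22/3,29/3] z:[6,25/3] -> hit [22/3,25/3] leaf, test {P2@t=22/3, P3(miss)}
    N6 x:[-9/2,7] y:[28/3,53/3] z:[16/3,28/3] -> miss, prune
  N13 x:[-5/2,29/2] y:[28/3,56/3] z:[-14/3,6] -> miss, prune

7 AABB tests over nodes [0, 4, 3, 8, 12, 6, 13]; 2 leaves entered; closest P2.

== RESULT ==
[0, 4, 3, 8, 12, 6, 13]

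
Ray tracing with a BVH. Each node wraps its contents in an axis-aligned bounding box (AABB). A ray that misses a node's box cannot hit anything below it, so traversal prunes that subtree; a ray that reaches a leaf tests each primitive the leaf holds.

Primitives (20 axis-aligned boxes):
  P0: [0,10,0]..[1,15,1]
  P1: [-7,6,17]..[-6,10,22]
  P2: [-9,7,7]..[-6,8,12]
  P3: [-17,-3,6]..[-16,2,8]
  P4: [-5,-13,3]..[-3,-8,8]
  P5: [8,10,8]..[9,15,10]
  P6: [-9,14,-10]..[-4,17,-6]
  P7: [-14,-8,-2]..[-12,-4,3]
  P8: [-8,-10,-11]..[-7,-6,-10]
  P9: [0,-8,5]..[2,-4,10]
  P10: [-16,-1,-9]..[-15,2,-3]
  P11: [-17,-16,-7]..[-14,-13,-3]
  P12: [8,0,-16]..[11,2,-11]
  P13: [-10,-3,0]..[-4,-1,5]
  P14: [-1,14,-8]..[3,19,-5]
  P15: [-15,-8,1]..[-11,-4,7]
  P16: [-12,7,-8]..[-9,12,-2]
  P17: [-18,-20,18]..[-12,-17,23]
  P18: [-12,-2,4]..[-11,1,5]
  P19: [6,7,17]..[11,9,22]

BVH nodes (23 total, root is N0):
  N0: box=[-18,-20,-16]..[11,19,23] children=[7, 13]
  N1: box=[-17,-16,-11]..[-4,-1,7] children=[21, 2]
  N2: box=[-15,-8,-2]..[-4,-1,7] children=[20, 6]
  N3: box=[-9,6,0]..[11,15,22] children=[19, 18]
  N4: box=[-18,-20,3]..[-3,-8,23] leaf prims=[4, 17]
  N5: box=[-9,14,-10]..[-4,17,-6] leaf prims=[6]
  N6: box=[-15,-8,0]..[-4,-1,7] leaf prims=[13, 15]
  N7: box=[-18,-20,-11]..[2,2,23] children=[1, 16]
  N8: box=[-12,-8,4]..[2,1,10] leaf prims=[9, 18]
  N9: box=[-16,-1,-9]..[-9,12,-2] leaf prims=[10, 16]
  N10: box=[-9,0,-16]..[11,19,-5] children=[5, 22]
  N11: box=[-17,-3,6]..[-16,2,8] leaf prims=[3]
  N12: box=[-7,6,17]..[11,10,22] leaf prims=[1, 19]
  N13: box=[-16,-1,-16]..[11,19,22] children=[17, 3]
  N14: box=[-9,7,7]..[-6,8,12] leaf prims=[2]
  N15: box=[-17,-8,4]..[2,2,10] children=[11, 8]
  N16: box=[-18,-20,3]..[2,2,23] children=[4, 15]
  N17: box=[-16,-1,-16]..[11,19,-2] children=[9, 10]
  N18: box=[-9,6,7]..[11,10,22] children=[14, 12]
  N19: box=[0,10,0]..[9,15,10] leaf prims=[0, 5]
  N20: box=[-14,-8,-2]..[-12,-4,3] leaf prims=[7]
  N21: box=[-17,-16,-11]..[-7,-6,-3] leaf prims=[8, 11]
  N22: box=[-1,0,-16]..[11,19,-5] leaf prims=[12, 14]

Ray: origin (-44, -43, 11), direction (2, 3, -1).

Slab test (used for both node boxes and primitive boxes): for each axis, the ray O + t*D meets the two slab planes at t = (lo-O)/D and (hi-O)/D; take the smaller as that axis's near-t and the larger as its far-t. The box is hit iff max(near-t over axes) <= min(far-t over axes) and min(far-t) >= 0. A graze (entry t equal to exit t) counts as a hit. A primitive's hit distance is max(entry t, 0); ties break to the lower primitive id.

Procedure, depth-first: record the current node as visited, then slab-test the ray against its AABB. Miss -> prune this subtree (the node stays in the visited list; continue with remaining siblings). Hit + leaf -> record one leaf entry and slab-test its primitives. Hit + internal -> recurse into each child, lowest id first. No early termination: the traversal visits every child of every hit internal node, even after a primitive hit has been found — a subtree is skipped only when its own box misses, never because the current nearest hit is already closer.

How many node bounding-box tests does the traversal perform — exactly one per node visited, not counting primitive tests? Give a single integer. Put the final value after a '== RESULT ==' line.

Trace the traversal:
N0 x:[13,55/2] y:[23/3,62/3] z:[-12,27] -> hit [13,62/3], descend [7, 13]
  N7 x:[13,23] y:[23/3,15] z:[-12,22] -> hit [13,15], descend [1, 16]
    N1 x:[27/2,20] y:[9,14] z:[4,22] -> hit [27/2,14], descend [2, 21]
      N2 x:[29/2,20] y:[35/3,14] z:[4,13] -> miss, prune
      N21 x:[27/2,37/2] y:[9,37/3] z:[14,22] -> miss, prune
    N16 x:[13,23] y:[23/3,15] z:[-12,8] -> miss, prune
  N13 x:[14,55/2] y:[14,62/3] z:[-11,27] -> hit [14,62/3], descend [3, 17]
    N3 x:[35/2,55/2] y:[49/3,58/3] z:[-11,11] -> miss, prune
    N17 x:[14,55/2] y:[14,62/3] z:[13,27] -> hit [14,62/3], descend [9, 10]
      N9 x:[14,35/2] y:[14,55/3] z:[13,20] -> hit [14,35/2] leaf, test {P10@t=14, P16@t=50/3}
      N10 x:[35/2,55/2] y:[43/3,62/3] z:[16,27] -> hit [35/2,62/3], descend [5, 22]
        N5 x:[35/2,20] y:[19,20] z:[17,21] -> hit [19,20] leaf, test {P6@t=19}
        N22 x:[43/2,55/2] y:[43/3,62/3] z:[16,27] -> miss, prune

order=[0, 7, 1, 2, 21, 16, 13, 3, 17, 9, 10, 5, 22]  |boxes|=13  |leaves|=2  hit=P10

== RESULT ==
13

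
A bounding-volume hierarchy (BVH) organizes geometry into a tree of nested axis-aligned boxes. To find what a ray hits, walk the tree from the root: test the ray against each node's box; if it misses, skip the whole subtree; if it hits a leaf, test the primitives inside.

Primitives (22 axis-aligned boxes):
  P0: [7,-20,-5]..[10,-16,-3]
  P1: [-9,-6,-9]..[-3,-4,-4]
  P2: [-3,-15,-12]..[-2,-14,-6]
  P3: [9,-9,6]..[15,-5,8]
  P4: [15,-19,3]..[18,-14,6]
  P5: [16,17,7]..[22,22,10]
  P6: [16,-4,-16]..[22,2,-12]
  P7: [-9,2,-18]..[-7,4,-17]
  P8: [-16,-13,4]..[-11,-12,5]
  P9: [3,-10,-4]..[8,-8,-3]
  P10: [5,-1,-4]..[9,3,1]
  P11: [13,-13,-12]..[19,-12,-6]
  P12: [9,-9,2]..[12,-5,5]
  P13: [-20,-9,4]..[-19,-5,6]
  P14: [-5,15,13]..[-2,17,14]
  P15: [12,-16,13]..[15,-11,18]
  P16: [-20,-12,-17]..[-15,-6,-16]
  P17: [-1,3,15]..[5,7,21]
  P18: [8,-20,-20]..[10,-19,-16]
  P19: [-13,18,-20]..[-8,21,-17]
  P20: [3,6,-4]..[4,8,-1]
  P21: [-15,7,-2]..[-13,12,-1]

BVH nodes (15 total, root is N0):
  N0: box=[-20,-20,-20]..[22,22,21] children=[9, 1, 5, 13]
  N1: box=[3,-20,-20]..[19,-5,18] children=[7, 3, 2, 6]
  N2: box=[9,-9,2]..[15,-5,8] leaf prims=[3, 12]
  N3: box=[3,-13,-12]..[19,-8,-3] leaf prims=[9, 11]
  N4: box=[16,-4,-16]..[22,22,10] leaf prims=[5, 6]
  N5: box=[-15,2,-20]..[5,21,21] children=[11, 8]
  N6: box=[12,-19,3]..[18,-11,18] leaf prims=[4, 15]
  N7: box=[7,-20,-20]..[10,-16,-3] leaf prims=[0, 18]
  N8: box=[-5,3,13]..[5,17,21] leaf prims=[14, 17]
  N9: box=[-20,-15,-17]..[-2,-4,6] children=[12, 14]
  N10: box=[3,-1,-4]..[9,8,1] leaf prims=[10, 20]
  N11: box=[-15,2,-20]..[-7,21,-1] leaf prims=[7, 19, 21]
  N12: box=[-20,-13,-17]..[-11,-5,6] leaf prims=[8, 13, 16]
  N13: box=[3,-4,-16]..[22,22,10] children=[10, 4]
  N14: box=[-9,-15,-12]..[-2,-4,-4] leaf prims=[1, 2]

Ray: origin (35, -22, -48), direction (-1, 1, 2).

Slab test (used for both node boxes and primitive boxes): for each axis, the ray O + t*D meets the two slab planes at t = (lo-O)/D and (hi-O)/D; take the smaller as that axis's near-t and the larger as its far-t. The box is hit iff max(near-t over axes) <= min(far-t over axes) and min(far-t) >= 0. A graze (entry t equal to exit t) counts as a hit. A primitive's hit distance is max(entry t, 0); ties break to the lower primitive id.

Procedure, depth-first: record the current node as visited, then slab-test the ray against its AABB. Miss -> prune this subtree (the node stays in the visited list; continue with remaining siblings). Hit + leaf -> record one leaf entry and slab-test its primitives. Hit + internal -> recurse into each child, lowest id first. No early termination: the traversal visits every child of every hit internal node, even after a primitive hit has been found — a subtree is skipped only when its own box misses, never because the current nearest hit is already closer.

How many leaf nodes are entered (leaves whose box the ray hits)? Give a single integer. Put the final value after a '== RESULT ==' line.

Traverse from the root:
N0 x:[13,55] y:[2,44] z:[14,69/2] -> hit [14,69/2], descend [1, 5, 9, 13]
  N1 x:[16,32] y:[2,17] z:[14,33] -> hit [16,17], descend [2, 3, 6, 7]
    N2 x:[20,26] y:[13,17] z:[25,28] -> miss, prune
    N3 x:[16,32] y:[9,14] z:[18,45/2] -> miss, prune
    N6 x:[17,23] y:[3,11] z:[51/2,33] -> miss, prune
    N7 x:[25,28] y:[2,6] z:[14,45/2] -> miss, prune
  N5 x:[30,50] y:[24,43] z:[14,69/2] -> hit [30,69/2], descend [8, 11]
    N8 x:[30,40] y:[25,39] z:[61/2,69/2] -> hit [61/2,69/2] leaf, test {P14(miss), P17(miss)}
    N11 x:[42,50] y:[24,43] z:[14,47/2] -> miss, prune
  N9 x:[37,55] y:[7,18] z:[31/2,27] -> miss, prune
  N13 x:[13,32] y:[18,44] z:[16,29] -> hit [18,29], descend [4, 10]
    N4 x:[13,19] y:[18,44] z:[16,29] -> hit [18,19] leaf, test {P5(miss), P6@t=18}
    N10 x:[26,32] y:[21,30] z:[22,49/2] -> miss, prune

Visited [0, 1, 2, 3, 6, 7, 5, 8, 11, 9, 13, 4, 10]. Tests: 13 box, 2 leaf. Nearest: P6.

== RESULT ==
2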